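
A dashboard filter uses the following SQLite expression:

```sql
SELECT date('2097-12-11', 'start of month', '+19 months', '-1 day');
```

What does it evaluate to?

`start of month` rewinds 2097-12-11 to 2097-12-01.
Adding +19 months to 2097-12-01 gives 2099-07-01.
Going back 1 day from 2099-07-01 reaches 2099-06-30 (last day of June, 30 days).

2099-06-30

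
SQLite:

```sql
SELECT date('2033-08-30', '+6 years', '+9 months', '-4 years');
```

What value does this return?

2036-05-30

Adding +6 years to 2033-08-30 gives 2039-08-30.
Adding +9 months to 2039-08-30 gives 2040-05-30.
Adding -4 years to 2040-05-30 gives 2036-05-30.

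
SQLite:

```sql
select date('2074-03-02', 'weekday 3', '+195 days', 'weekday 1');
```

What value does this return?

`weekday 3` advances to the next Wednesday; 2074-03-02 is a Friday, so it moves forward to 2074-03-07.
Applying '+195 days' to 2074-03-07: counting 195 days forward gives 2074-09-18.
`weekday 1` advances to the next Monday; 2074-09-18 is a Tuesday, so it moves forward to 2074-09-24.

2074-09-24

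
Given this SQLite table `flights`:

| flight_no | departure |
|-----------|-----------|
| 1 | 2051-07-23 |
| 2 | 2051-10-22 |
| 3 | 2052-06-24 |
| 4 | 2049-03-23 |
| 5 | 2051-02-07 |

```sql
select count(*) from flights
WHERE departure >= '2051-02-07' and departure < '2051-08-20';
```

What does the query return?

Rows in [2051-02-07, 2051-08-20): 2051-07-23, 2051-02-07 → 2 rows.

2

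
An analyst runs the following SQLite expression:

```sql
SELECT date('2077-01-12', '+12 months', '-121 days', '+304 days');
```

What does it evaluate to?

2078-07-14

Adding +12 months to 2077-01-12 gives 2078-01-12.
Applying '-121 days' to 2078-01-12: counting 121 days back gives 2077-09-13.
Applying '+304 days' to 2077-09-13: counting 304 days forward gives 2078-07-14.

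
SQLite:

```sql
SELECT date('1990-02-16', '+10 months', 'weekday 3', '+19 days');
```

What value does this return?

Adding +10 months to 1990-02-16 gives 1990-12-16.
`weekday 3` advances to the next Wednesday; 1990-12-16 is a Sunday, so it moves forward to 1990-12-19.
December 1990 has 31 days; 12 remain after the 19th, so 13 days reach 1991-01-01.
Advancing 6 more days within January lands on 1991-01-07.

1991-01-07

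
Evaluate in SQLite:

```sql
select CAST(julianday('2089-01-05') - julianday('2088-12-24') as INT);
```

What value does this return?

7 days remain in December 2088 after the 24th (31 − 24).
Then 5 days into January 2089.
Total: 7 + 5 = 12.

12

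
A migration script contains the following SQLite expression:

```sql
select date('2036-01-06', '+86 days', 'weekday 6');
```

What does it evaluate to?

Applying '+86 days' to 2036-01-06: counting 86 days forward gives 2036-04-01.
`weekday 6` advances to the next Saturday; 2036-04-01 is a Tuesday, so it moves forward to 2036-04-05.

2036-04-05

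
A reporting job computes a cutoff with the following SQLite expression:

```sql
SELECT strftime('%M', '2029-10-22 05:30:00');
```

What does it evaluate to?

30

`%M` extracts the 2-digit minute: 30.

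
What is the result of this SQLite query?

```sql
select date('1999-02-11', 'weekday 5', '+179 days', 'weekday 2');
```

`weekday 5` advances to the next Friday; 1999-02-11 is a Thursday, so it moves forward to 1999-02-12.
Applying '+179 days' to 1999-02-12: counting 179 days forward gives 1999-08-10.
`weekday 2` advances to the next Tuesday; 1999-08-10 is already a Tuesday, so it stays at 1999-08-10.

1999-08-10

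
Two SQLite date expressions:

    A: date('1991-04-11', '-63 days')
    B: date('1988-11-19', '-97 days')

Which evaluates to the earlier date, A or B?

B

A = 1991-02-07.
B = 1988-08-14.
B is earlier.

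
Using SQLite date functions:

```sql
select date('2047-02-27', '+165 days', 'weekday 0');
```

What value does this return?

2047-08-11

Applying '+165 days' to 2047-02-27: counting 165 days forward gives 2047-08-11.
`weekday 0` advances to the next Sunday; 2047-08-11 is already a Sunday, so it stays at 2047-08-11.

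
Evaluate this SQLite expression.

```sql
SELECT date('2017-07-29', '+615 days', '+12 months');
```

2020-04-05

Applying '+615 days' to 2017-07-29: counting 615 days forward gives 2019-04-05.
Adding +12 months to 2019-04-05 gives 2020-04-05.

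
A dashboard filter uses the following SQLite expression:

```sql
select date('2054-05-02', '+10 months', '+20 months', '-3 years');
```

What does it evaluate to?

Adding +10 months to 2054-05-02 gives 2055-03-02.
Adding +20 months to 2055-03-02 gives 2056-11-02.
Adding -3 years to 2056-11-02 gives 2053-11-02.

2053-11-02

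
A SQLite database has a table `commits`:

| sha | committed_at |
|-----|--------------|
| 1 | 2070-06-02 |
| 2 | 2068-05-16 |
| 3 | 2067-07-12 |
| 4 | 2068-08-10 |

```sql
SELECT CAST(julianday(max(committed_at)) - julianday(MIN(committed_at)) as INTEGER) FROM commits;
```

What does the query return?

MIN = 2067-07-12, MAX = 2070-06-02.
19 days remain in July 2067 after the 12th (31 − 12).
Full months from August 2067 through May 2070 contribute their day counts.
Then 2 days into June 2070.
Total: 19 + 31 + 30 + 31 + 30 + 31 + 31 + 29 + 31 + 30 + 31 + 30 + 31 + 31 + 30 + 31 + 30 + 31 + 31 + 28 + 31 + 30 + 31 + 30 + 31 + 31 + 30 + 31 + 30 + 31 + 31 + 28 + 31 + 30 + 31 + 2 = 1056.

1056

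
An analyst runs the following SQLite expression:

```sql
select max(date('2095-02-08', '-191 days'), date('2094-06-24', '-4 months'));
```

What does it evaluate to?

date('2095-02-08', '-191 days') → 2094-08-01.
date('2094-06-24', '-4 months') → 2094-02-24.
Later of the two is 2094-08-01.

2094-08-01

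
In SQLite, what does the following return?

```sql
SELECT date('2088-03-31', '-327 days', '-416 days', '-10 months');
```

Applying '-327 days' to 2088-03-31: counting 327 days back gives 2087-05-09.
Applying '-416 days' to 2087-05-09: counting 416 days back gives 2086-03-19.
Adding -10 months to 2086-03-19 gives 2085-05-19.

2085-05-19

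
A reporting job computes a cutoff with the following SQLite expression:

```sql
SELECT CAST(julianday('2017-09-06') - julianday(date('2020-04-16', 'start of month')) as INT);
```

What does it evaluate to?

`start of month` rewinds 2020-04-16 to 2020-04-01.
24 days remain in September 2017 after the 6th (30 − 6).
Full months from October 2017 through March 2020 contribute their day counts.
Then 1 day into April 2020.
Total: 24 + 31 + 30 + 31 + 31 + 28 + 31 + 30 + 31 + 30 + 31 + 31 + 30 + 31 + 30 + 31 + 31 + 28 + 31 + 30 + 31 + 30 + 31 + 31 + 30 + 31 + 30 + 31 + 31 + 29 + 31 + 1 = 938.
The subtraction is earlier − later, so the result is −938 → -938.

-938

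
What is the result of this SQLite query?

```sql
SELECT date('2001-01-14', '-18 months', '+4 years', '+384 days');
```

2004-08-01

Adding -18 months to 2001-01-14 gives 1999-07-14.
Adding +4 years to 1999-07-14 gives 2003-07-14.
Applying '+384 days' to 2003-07-14: counting 384 days forward gives 2004-08-01.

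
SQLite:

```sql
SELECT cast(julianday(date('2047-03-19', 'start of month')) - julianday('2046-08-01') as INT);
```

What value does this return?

212

`start of month` rewinds 2047-03-19 to 2047-03-01.
30 days remain in August 2046 after the 1st (31 − 1).
Full months from September 2046 through February 2047 contribute their day counts.
Then 1 day into March 2047.
Total: 30 + 30 + 31 + 30 + 31 + 31 + 28 + 1 = 212.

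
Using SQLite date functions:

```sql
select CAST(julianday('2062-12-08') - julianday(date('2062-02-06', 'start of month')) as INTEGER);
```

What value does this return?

310

`start of month` rewinds 2062-02-06 to 2062-02-01.
27 days remain in February 2062 after the 1st (28 − 1).
Full months from March 2062 through November 2062 contribute their day counts.
Then 8 days into December 2062.
Total: 27 + 31 + 30 + 31 + 30 + 31 + 31 + 30 + 31 + 30 + 8 = 310.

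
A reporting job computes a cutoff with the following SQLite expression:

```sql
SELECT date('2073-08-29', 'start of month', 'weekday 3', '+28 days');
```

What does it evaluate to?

`start of month` rewinds 2073-08-29 to 2073-08-01.
`weekday 3` advances to the next Wednesday; 2073-08-01 is a Tuesday, so it moves forward to 2073-08-02.
Advancing 28 more days within August lands on 2073-08-30.

2073-08-30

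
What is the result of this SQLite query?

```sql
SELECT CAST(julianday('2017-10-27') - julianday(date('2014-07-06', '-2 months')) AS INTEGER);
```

1270

Adding -2 months to 2014-07-06 gives 2014-05-06.
25 days remain in May 2014 after the 6th (31 − 6).
Full months from June 2014 through September 2017 contribute their day counts.
Then 27 days into October 2017.
Total: 25 + 30 + 31 + 31 + 30 + 31 + 30 + 31 + 31 + 28 + 31 + 30 + 31 + 30 + 31 + 31 + 30 + 31 + 30 + 31 + 31 + 29 + 31 + 30 + 31 + 30 + 31 + 31 + 30 + 31 + 30 + 31 + 31 + 28 + 31 + 30 + 31 + 30 + 31 + 31 + 30 + 27 = 1270.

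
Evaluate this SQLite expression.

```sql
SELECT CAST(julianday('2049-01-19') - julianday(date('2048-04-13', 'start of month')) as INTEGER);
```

293

`start of month` rewinds 2048-04-13 to 2048-04-01.
29 days remain in April 2048 after the 1st (30 − 1).
Full months from May 2048 through December 2048 contribute their day counts.
Then 19 days into January 2049.
Total: 29 + 31 + 30 + 31 + 31 + 30 + 31 + 30 + 31 + 19 = 293.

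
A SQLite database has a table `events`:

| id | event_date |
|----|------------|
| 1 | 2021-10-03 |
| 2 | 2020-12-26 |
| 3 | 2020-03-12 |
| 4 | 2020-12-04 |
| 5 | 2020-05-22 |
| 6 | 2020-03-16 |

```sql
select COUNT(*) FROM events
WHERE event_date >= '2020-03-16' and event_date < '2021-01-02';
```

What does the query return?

Rows in [2020-03-16, 2021-01-02): 2020-12-26, 2020-12-04, 2020-05-22, 2020-03-16 → 4 rows.

4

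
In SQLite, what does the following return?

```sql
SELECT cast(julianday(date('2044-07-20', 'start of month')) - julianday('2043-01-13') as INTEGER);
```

535

`start of month` rewinds 2044-07-20 to 2044-07-01.
18 days remain in January 2043 after the 13th (31 − 13).
Full months from February 2043 through June 2044 contribute their day counts.
Then 1 day into July 2044.
Total: 18 + 28 + 31 + 30 + 31 + 30 + 31 + 31 + 30 + 31 + 30 + 31 + 31 + 29 + 31 + 30 + 31 + 30 + 1 = 535.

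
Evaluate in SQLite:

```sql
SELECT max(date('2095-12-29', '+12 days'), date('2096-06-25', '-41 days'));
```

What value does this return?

2096-05-15

date('2095-12-29', '+12 days') → 2096-01-10.
date('2096-06-25', '-41 days') → 2096-05-15.
Later of the two is 2096-05-15.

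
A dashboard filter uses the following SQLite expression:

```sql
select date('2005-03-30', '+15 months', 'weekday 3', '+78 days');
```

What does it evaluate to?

Adding +15 months to 2005-03-30 gives 2006-06-30.
`weekday 3` advances to the next Wednesday; 2006-06-30 is a Friday, so it moves forward to 2006-07-05.
Applying '+78 days' to 2006-07-05: counting 78 days forward gives 2006-09-21.

2006-09-21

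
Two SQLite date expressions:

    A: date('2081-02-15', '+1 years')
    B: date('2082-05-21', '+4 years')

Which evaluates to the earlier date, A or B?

A

A = 2082-02-15.
B = 2086-05-21.
A is earlier.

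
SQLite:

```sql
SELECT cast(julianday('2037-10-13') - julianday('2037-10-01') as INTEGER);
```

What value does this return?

12

Both dates are in October 2037: 13 − 1 = 12.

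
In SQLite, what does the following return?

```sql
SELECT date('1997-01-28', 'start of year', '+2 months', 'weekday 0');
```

`start of year` rewinds 1997-01-28 to 1997-01-01.
Adding +2 months to 1997-01-01 gives 1997-03-01.
`weekday 0` advances to the next Sunday; 1997-03-01 is a Saturday, so it moves forward to 1997-03-02.

1997-03-02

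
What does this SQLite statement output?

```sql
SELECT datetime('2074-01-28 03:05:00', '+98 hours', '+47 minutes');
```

2074-02-01 05:52:00

+98 hours from 2074-01-28 03:05:00 is 2074-02-01 05:05:00 (crosses midnight).
+47 minutes from 2074-02-01 05:05:00 is 2074-02-01 05:52:00.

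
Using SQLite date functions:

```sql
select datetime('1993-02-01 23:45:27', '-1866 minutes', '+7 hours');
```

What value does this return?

1866 minutes = 31h 6m; -1866 minutes from 1993-02-01 23:45:27 is 1993-01-31 16:39:27 (crosses midnight).
+7 hours from 1993-01-31 16:39:27 is 1993-01-31 23:39:27.

1993-01-31 23:39:27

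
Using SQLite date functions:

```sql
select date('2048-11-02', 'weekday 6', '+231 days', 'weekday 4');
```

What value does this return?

2049-07-01

`weekday 6` advances to the next Saturday; 2048-11-02 is a Monday, so it moves forward to 2048-11-07.
Applying '+231 days' to 2048-11-07: counting 231 days forward gives 2049-06-26.
`weekday 4` advances to the next Thursday; 2049-06-26 is a Saturday, so it moves forward to 2049-07-01.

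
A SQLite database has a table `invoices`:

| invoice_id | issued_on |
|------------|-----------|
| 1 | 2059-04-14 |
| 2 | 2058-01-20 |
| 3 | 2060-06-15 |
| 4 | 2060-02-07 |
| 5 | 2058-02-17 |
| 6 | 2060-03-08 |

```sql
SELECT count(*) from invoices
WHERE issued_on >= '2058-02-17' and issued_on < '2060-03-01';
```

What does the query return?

3

Rows in [2058-02-17, 2060-03-01): 2059-04-14, 2060-02-07, 2058-02-17 → 3 rows.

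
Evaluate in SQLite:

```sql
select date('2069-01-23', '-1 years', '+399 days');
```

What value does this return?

2069-02-25

Adding -1 year to 2069-01-23 gives 2068-01-23.
Applying '+399 days' to 2068-01-23: counting 399 days forward gives 2069-02-25.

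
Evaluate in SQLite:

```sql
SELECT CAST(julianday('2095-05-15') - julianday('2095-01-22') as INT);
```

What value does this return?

113

9 days remain in January 2095 after the 22nd (31 − 22).
February 2095: 28 days.
March 2095: 31 days.
April 2095: 30 days.
Then 15 days into May 2095.
Total: 9 + 28 + 31 + 30 + 15 = 113.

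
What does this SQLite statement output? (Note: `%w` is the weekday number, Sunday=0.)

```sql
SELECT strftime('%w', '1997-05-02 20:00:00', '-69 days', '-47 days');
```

1

First apply '-69 days', '-47 days': 1997-05-02 20:00:00 → 1997-01-06 20:00:00.
1997-01-06 is a Monday; with Sunday=0 that is 1.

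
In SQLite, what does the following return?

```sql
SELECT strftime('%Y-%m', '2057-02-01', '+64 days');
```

First apply '+64 days': 2057-02-01 → 2057-04-06.
`%Y-%m` extracts the year-month: 2057-04.

2057-04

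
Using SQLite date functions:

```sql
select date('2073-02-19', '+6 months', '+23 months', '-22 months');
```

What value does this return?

2073-09-19

Adding +6 months to 2073-02-19 gives 2073-08-19.
Adding +23 months to 2073-08-19 gives 2075-07-19.
Adding -22 months to 2075-07-19 gives 2073-09-19.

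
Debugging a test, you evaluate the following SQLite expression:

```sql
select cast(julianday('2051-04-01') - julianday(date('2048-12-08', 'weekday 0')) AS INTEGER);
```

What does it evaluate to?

839

`weekday 0` advances to the next Sunday; 2048-12-08 is a Tuesday, so it moves forward to 2048-12-13.
18 days remain in December 2048 after the 13th (31 − 13).
Full months from January 2049 through March 2051 contribute their day counts.
Then 1 day into April 2051.
Total: 18 + 31 + 28 + 31 + 30 + 31 + 30 + 31 + 31 + 30 + 31 + 30 + 31 + 31 + 28 + 31 + 30 + 31 + 30 + 31 + 31 + 30 + 31 + 30 + 31 + 31 + 28 + 31 + 1 = 839.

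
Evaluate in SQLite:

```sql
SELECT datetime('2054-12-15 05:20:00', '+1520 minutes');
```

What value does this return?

2054-12-16 06:40:00

1520 minutes = 25h 20m; +1520 minutes from 2054-12-15 05:20:00 is 2054-12-16 06:40:00 (crosses midnight).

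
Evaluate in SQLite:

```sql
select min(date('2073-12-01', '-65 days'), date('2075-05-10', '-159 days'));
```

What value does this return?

date('2073-12-01', '-65 days') → 2073-09-27.
date('2075-05-10', '-159 days') → 2074-12-02.
Earlier of the two is 2073-09-27.

2073-09-27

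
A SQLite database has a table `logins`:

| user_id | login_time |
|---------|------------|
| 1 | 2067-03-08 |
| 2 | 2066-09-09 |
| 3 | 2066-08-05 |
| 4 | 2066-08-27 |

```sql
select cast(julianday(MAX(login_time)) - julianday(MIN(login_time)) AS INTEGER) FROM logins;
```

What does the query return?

215

MIN = 2066-08-05, MAX = 2067-03-08.
26 days remain in August 2066 after the 5th (31 − 5).
Full months from September 2066 through February 2067 contribute their day counts.
Then 8 days into March 2067.
Total: 26 + 30 + 31 + 30 + 31 + 31 + 28 + 8 = 215.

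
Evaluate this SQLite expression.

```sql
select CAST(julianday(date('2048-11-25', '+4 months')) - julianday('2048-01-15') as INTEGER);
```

Adding +4 months to 2048-11-25 gives 2049-03-25.
16 days remain in January 2048 after the 15th (31 − 15).
Full months from February 2048 through February 2049 contribute their day counts.
Then 25 days into March 2049.
Total: 16 + 29 + 31 + 30 + 31 + 30 + 31 + 31 + 30 + 31 + 30 + 31 + 31 + 28 + 25 = 435.

435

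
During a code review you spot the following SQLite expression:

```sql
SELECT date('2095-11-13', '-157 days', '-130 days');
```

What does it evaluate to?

2095-01-30

Applying '-157 days' to 2095-11-13: counting 157 days back gives 2095-06-09.
Applying '-130 days' to 2095-06-09: counting 130 days back gives 2095-01-30.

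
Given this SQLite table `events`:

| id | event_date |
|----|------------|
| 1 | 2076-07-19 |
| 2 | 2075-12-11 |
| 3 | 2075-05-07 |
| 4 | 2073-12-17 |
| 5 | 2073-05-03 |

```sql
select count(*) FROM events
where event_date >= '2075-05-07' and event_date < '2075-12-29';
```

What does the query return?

2

Rows in [2075-05-07, 2075-12-29): 2075-12-11, 2075-05-07 → 2 rows.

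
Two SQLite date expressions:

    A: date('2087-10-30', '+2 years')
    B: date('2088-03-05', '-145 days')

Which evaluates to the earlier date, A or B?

A = 2089-10-30.
B = 2087-10-12.
B is earlier.

B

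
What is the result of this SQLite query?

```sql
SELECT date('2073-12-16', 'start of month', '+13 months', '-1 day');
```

2074-12-31

`start of month` rewinds 2073-12-16 to 2073-12-01.
Adding +13 months to 2073-12-01 gives 2075-01-01.
Going back 1 day from 2075-01-01 reaches 2074-12-31 (last day of December, 31 days).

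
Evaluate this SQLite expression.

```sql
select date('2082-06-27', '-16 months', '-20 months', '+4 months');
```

2079-10-27

Adding -16 months to 2082-06-27 gives 2081-02-27.
Adding -20 months to 2081-02-27 gives 2079-06-27.
Adding +4 months to 2079-06-27 gives 2079-10-27.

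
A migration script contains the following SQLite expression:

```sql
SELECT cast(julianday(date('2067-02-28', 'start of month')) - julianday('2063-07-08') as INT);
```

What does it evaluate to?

`start of month` rewinds 2067-02-28 to 2067-02-01.
23 days remain in July 2063 after the 8th (31 − 8).
Full months from August 2063 through January 2067 contribute their day counts.
Then 1 day into February 2067.
Total: 23 + 31 + 30 + 31 + 30 + 31 + 31 + 29 + 31 + 30 + 31 + 30 + 31 + 31 + 30 + 31 + 30 + 31 + 31 + 28 + 31 + 30 + 31 + 30 + 31 + 31 + 30 + 31 + 30 + 31 + 31 + 28 + 31 + 30 + 31 + 30 + 31 + 31 + 30 + 31 + 30 + 31 + 31 + 1 = 1304.

1304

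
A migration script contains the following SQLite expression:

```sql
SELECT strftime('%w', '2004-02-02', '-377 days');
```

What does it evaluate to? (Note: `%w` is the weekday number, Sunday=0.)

First apply '-377 days': 2004-02-02 → 2003-01-21.
2003-01-21 is a Tuesday; with Sunday=0 that is 2.

2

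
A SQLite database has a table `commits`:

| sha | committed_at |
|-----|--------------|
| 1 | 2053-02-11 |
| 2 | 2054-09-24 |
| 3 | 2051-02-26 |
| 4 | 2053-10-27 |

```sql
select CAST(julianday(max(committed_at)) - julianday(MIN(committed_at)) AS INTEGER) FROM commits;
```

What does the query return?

MIN = 2051-02-26, MAX = 2054-09-24.
2 days remain in February 2051 after the 26th (28 − 26).
Full months from March 2051 through August 2054 contribute their day counts.
Then 24 days into September 2054.
Total: 2 + 31 + 30 + 31 + 30 + 31 + 31 + 30 + 31 + 30 + 31 + 31 + 29 + 31 + 30 + 31 + 30 + 31 + 31 + 30 + 31 + 30 + 31 + 31 + 28 + 31 + 30 + 31 + 30 + 31 + 31 + 30 + 31 + 30 + 31 + 31 + 28 + 31 + 30 + 31 + 30 + 31 + 31 + 24 = 1306.

1306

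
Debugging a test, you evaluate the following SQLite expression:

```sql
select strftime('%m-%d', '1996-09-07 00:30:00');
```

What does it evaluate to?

`%m-%d` extracts the month-day: 09-07.

09-07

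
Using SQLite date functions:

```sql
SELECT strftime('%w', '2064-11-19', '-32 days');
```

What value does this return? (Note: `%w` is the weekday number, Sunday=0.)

First apply '-32 days': 2064-11-19 → 2064-10-18.
2064-10-18 is a Saturday; with Sunday=0 that is 6.

6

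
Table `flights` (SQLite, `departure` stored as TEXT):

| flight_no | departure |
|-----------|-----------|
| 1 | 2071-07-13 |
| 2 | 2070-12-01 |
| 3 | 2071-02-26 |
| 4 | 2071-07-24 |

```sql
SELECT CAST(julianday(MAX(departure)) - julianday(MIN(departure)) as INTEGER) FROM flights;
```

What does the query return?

235

MIN = 2070-12-01, MAX = 2071-07-24.
30 days remain in December 2070 after the 1st (31 − 1).
Full months from January 2071 through June 2071 contribute their day counts.
Then 24 days into July 2071.
Total: 30 + 31 + 28 + 31 + 30 + 31 + 30 + 24 = 235.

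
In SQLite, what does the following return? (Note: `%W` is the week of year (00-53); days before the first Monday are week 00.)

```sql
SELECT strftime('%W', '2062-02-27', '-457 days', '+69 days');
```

05

First apply '-457 days', '+69 days': 2062-02-27 → 2061-02-04.
2061-02-04 is a Friday. SQLite's %W counts Mondays since the year started; the result is 05.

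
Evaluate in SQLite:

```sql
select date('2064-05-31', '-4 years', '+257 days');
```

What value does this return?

Adding -4 years to 2064-05-31 gives 2060-05-31.
Applying '+257 days' to 2060-05-31: counting 257 days forward gives 2061-02-12.

2061-02-12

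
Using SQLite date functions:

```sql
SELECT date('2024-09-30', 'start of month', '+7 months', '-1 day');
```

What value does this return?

2025-03-31

`start of month` rewinds 2024-09-30 to 2024-09-01.
Adding +7 months to 2024-09-01 gives 2025-04-01.
Going back 1 day from 2025-04-01 reaches 2025-03-31 (last day of March, 31 days).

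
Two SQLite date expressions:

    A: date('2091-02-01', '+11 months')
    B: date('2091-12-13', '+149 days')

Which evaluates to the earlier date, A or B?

A

A = 2092-01-01.
B = 2092-05-10.
A is earlier.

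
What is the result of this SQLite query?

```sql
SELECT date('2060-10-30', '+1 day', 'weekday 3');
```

2060-11-03

Advancing 1 more day within October lands on 2060-10-31.
`weekday 3` advances to the next Wednesday; 2060-10-31 is a Sunday, so it moves forward to 2060-11-03.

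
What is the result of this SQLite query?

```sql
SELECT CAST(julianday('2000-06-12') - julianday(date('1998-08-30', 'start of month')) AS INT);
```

681

`start of month` rewinds 1998-08-30 to 1998-08-01.
30 days remain in August 1998 after the 1st (31 − 1).
Full months from September 1998 through May 2000 contribute their day counts.
Then 12 days into June 2000.
Total: 30 + 30 + 31 + 30 + 31 + 31 + 28 + 31 + 30 + 31 + 30 + 31 + 31 + 30 + 31 + 30 + 31 + 31 + 29 + 31 + 30 + 31 + 12 = 681.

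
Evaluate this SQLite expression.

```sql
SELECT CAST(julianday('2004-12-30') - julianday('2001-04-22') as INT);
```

8 days remain in April 2001 after the 22nd (30 − 22).
Full months from May 2001 through November 2004 contribute their day counts.
Then 30 days into December 2004.
Total: 8 + 31 + 30 + 31 + 31 + 30 + 31 + 30 + 31 + 31 + 28 + 31 + 30 + 31 + 30 + 31 + 31 + 30 + 31 + 30 + 31 + 31 + 28 + 31 + 30 + 31 + 30 + 31 + 31 + 30 + 31 + 30 + 31 + 31 + 29 + 31 + 30 + 31 + 30 + 31 + 31 + 30 + 31 + 30 + 30 = 1348.

1348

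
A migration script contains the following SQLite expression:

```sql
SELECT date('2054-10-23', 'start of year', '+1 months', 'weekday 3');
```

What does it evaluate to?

2054-02-04

`start of year` rewinds 2054-10-23 to 2054-01-01.
Adding +1 month to 2054-01-01 gives 2054-02-01.
`weekday 3` advances to the next Wednesday; 2054-02-01 is a Sunday, so it moves forward to 2054-02-04.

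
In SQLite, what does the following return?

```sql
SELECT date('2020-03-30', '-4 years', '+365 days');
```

2017-03-30

Adding -4 years to 2020-03-30 gives 2016-03-30.
Applying '+365 days' to 2016-03-30: counting 365 days forward gives 2017-03-30.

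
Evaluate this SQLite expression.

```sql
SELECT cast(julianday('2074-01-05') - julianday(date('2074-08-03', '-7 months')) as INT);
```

Adding -7 months to 2074-08-03 gives 2074-01-03.
Both dates are in January 2074: 5 − 3 = 2.

2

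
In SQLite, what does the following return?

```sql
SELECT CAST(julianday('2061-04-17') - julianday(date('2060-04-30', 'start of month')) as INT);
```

381

`start of month` rewinds 2060-04-30 to 2060-04-01.
29 days remain in April 2060 after the 1st (30 − 1).
Full months from May 2060 through March 2061 contribute their day counts.
Then 17 days into April 2061.
Total: 29 + 31 + 30 + 31 + 31 + 30 + 31 + 30 + 31 + 31 + 28 + 31 + 17 = 381.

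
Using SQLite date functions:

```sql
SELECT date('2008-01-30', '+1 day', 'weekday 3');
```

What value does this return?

Advancing 1 more day within January lands on 2008-01-31.
`weekday 3` advances to the next Wednesday; 2008-01-31 is a Thursday, so it moves forward to 2008-02-06.

2008-02-06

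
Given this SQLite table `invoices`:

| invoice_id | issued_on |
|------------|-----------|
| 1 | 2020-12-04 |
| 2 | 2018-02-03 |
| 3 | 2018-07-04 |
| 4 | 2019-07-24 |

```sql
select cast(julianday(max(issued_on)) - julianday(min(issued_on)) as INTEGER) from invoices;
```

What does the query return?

1035

MIN = 2018-02-03, MAX = 2020-12-04.
25 days remain in February 2018 after the 3rd (28 − 3).
Full months from March 2018 through November 2020 contribute their day counts.
Then 4 days into December 2020.
Total: 25 + 31 + 30 + 31 + 30 + 31 + 31 + 30 + 31 + 30 + 31 + 31 + 28 + 31 + 30 + 31 + 30 + 31 + 31 + 30 + 31 + 30 + 31 + 31 + 29 + 31 + 30 + 31 + 30 + 31 + 31 + 30 + 31 + 30 + 4 = 1035.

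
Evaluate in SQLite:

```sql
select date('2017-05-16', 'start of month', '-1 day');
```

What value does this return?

`start of month` rewinds 2017-05-16 to 2017-05-01.
Going back 1 day from 2017-05-01 reaches 2017-04-30 (last day of April, 30 days).

2017-04-30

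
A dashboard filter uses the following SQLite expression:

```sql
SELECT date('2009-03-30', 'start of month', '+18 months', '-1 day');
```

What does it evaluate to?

`start of month` rewinds 2009-03-30 to 2009-03-01.
Adding +18 months to 2009-03-01 gives 2010-09-01.
Going back 1 day from 2010-09-01 reaches 2010-08-31 (last day of August, 31 days).

2010-08-31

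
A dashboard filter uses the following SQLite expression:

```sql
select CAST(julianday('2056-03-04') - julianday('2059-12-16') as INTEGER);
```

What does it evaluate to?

27 days remain in March 2056 after the 4th (31 − 4).
Full months from April 2056 through November 2059 contribute their day counts.
Then 16 days into December 2059.
Total: 27 + 30 + 31 + 30 + 31 + 31 + 30 + 31 + 30 + 31 + 31 + 28 + 31 + 30 + 31 + 30 + 31 + 31 + 30 + 31 + 30 + 31 + 31 + 28 + 31 + 30 + 31 + 30 + 31 + 31 + 30 + 31 + 30 + 31 + 31 + 28 + 31 + 30 + 31 + 30 + 31 + 31 + 30 + 31 + 30 + 16 = 1382.
The subtraction is earlier − later, so the result is −1382 → -1382.

-1382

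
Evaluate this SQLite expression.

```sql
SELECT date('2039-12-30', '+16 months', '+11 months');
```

2042-03-30

Adding +16 months to 2039-12-30 gives 2041-04-30.
Adding +11 months to 2041-04-30 gives 2042-03-30.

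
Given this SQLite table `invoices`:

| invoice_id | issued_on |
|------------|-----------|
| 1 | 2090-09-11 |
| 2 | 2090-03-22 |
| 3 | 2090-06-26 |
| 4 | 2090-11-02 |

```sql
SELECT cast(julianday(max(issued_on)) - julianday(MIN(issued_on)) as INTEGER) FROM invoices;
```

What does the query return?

225

MIN = 2090-03-22, MAX = 2090-11-02.
9 days remain in March 2090 after the 22nd (31 − 22).
Full months from April 2090 through October 2090 contribute their day counts.
Then 2 days into November 2090.
Total: 9 + 30 + 31 + 30 + 31 + 31 + 30 + 31 + 2 = 225.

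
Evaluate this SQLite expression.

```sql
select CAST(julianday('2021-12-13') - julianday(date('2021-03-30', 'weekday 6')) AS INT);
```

254

`weekday 6` advances to the next Saturday; 2021-03-30 is a Tuesday, so it moves forward to 2021-04-03.
27 days remain in April 2021 after the 3rd (30 − 3).
Full months from May 2021 through November 2021 contribute their day counts.
Then 13 days into December 2021.
Total: 27 + 31 + 30 + 31 + 31 + 30 + 31 + 30 + 13 = 254.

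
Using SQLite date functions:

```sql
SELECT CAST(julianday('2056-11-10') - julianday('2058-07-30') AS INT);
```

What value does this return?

20 days remain in November 2056 after the 10th (30 − 10).
Full months from December 2056 through June 2058 contribute their day counts.
Then 30 days into July 2058.
Total: 20 + 31 + 31 + 28 + 31 + 30 + 31 + 30 + 31 + 31 + 30 + 31 + 30 + 31 + 31 + 28 + 31 + 30 + 31 + 30 + 30 = 627.
The subtraction is earlier − later, so the result is −627 → -627.

-627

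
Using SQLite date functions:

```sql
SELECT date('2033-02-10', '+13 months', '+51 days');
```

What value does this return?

2034-04-30

Adding +13 months to 2033-02-10 gives 2034-03-10.
Applying '+51 days' to 2034-03-10: counting 51 days forward gives 2034-04-30.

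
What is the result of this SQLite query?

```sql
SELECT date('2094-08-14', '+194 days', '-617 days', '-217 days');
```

Applying '+194 days' to 2094-08-14: counting 194 days forward gives 2095-02-24.
Applying '-617 days' to 2095-02-24: counting 617 days back gives 2093-06-17.
Applying '-217 days' to 2093-06-17: counting 217 days back gives 2092-11-12.

2092-11-12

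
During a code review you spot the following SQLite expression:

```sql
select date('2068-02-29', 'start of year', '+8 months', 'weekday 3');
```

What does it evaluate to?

2068-09-05

`start of year` rewinds 2068-02-29 to 2068-01-01.
Adding +8 months to 2068-01-01 gives 2068-09-01.
`weekday 3` advances to the next Wednesday; 2068-09-01 is a Saturday, so it moves forward to 2068-09-05.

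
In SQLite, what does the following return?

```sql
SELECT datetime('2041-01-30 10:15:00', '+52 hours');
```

2041-02-01 14:15:00

+52 hours from 2041-01-30 10:15:00 is 2041-02-01 14:15:00 (crosses midnight).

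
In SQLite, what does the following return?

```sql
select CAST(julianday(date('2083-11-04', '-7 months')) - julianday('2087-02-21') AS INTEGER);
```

Adding -7 months to 2083-11-04 gives 2083-04-04.
26 days remain in April 2083 after the 4th (30 − 4).
Full months from May 2083 through January 2087 contribute their day counts.
Then 21 days into February 2087.
Total: 26 + 31 + 30 + 31 + 31 + 30 + 31 + 30 + 31 + 31 + 29 + 31 + 30 + 31 + 30 + 31 + 31 + 30 + 31 + 30 + 31 + 31 + 28 + 31 + 30 + 31 + 30 + 31 + 31 + 30 + 31 + 30 + 31 + 31 + 28 + 31 + 30 + 31 + 30 + 31 + 31 + 30 + 31 + 30 + 31 + 31 + 21 = 1419.
The subtraction is earlier − later, so the result is −1419 → -1419.

-1419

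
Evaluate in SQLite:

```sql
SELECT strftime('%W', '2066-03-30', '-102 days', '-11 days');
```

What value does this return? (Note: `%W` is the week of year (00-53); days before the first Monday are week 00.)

First apply '-102 days', '-11 days': 2066-03-30 → 2065-12-07.
2065-12-07 is a Monday. SQLite's %W counts Mondays since the year started; the result is 49.

49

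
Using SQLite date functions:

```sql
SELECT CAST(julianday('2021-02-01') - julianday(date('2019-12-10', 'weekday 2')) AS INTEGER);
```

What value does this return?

419

`weekday 2` advances to the next Tuesday; 2019-12-10 is already a Tuesday, so it stays at 2019-12-10.
21 days remain in December 2019 after the 10th (31 − 10).
Full months from January 2020 through January 2021 contribute their day counts.
Then 1 day into February 2021.
Total: 21 + 31 + 29 + 31 + 30 + 31 + 30 + 31 + 31 + 30 + 31 + 30 + 31 + 31 + 1 = 419.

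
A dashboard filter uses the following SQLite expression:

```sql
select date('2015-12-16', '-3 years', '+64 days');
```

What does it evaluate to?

Adding -3 years to 2015-12-16 gives 2012-12-16.
Applying '+64 days' to 2012-12-16: counting 64 days forward gives 2013-02-18.

2013-02-18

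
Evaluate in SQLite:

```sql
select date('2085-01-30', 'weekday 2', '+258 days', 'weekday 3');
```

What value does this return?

`weekday 2` advances to the next Tuesday; 2085-01-30 is already a Tuesday, so it stays at 2085-01-30.
Applying '+258 days' to 2085-01-30: counting 258 days forward gives 2085-10-15.
`weekday 3` advances to the next Wednesday; 2085-10-15 is a Monday, so it moves forward to 2085-10-17.

2085-10-17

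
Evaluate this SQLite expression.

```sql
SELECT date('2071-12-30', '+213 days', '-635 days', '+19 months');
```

Applying '+213 days' to 2071-12-30: counting 213 days forward gives 2072-07-30.
Applying '-635 days' to 2072-07-30: counting 635 days back gives 2070-11-03.
Adding +19 months to 2070-11-03 gives 2072-06-03.

2072-06-03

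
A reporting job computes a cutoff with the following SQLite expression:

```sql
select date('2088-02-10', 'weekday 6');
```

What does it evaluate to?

2088-02-14

`weekday 6` advances to the next Saturday; 2088-02-10 is a Tuesday, so it moves forward to 2088-02-14.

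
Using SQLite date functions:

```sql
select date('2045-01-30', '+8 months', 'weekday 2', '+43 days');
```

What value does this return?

Adding +8 months to 2045-01-30 gives 2045-09-30.
`weekday 2` advances to the next Tuesday; 2045-09-30 is a Saturday, so it moves forward to 2045-10-03.
Applying '+43 days' to 2045-10-03: counting 43 days forward gives 2045-11-15.

2045-11-15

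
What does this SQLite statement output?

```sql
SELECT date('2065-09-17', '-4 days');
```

2065-09-13

Going back 4 days within September lands on 2065-09-13.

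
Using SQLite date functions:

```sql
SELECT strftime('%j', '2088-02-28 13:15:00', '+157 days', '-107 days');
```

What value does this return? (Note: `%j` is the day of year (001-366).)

109

First apply '+157 days', '-107 days': 2088-02-28 13:15:00 → 2088-04-18 13:15:00.
Day-of-year for 2088-04-18: days since 2088-01-01 inclusive = 109, zero-padded to 109.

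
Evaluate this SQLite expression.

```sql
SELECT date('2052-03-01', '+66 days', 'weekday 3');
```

Applying '+66 days' to 2052-03-01: counting 66 days forward gives 2052-05-06.
`weekday 3` advances to the next Wednesday; 2052-05-06 is a Monday, so it moves forward to 2052-05-08.

2052-05-08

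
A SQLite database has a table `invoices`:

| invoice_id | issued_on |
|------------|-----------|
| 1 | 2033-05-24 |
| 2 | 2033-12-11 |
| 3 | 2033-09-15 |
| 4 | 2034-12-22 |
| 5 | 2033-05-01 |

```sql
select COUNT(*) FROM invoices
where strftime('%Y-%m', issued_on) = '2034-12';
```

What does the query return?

Rows with year-month 2034-12: 2034-12-22 → 1.

1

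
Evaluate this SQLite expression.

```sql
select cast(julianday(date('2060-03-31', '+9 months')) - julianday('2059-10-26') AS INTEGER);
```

432

Adding +9 months to 2060-03-31 gives 2060-12-31.
5 days remain in October 2059 after the 26th (31 − 26).
Full months from November 2059 through November 2060 contribute their day counts.
Then 31 days into December 2060.
Total: 5 + 30 + 31 + 31 + 29 + 31 + 30 + 31 + 30 + 31 + 31 + 30 + 31 + 30 + 31 = 432.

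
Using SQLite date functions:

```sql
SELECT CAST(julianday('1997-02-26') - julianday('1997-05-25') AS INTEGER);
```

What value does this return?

-88

2 days remain in February 1997 after the 26th (28 − 26).
March 1997: 31 days.
April 1997: 30 days.
Then 25 days into May 1997.
Total: 2 + 31 + 30 + 25 = 88.
The subtraction is earlier − later, so the result is −88 → -88.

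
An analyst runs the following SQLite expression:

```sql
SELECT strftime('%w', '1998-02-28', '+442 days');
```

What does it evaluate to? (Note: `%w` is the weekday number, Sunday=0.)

First apply '+442 days': 1998-02-28 → 1999-05-16.
1999-05-16 is a Sunday; with Sunday=0 that is 0.

0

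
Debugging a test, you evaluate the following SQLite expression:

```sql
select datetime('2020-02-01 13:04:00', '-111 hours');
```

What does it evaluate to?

2020-01-27 22:04:00

-111 hours from 2020-02-01 13:04:00 is 2020-01-27 22:04:00 (crosses midnight).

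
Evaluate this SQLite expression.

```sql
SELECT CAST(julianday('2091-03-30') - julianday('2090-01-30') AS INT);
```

424

1 day remains in January 2090 after the 30th (31 − 30).
Full months from February 2090 through February 2091 contribute their day counts.
Then 30 days into March 2091.
Total: 1 + 28 + 31 + 30 + 31 + 30 + 31 + 31 + 30 + 31 + 30 + 31 + 31 + 28 + 30 = 424.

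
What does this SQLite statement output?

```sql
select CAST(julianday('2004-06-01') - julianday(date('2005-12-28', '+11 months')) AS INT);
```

-910

Adding +11 months to 2005-12-28 gives 2006-11-28.
29 days remain in June 2004 after the 1st (30 − 1).
Full months from July 2004 through October 2006 contribute their day counts.
Then 28 days into November 2006.
Total: 29 + 31 + 31 + 30 + 31 + 30 + 31 + 31 + 28 + 31 + 30 + 31 + 30 + 31 + 31 + 30 + 31 + 30 + 31 + 31 + 28 + 31 + 30 + 31 + 30 + 31 + 31 + 30 + 31 + 28 = 910.
The subtraction is earlier − later, so the result is −910 → -910.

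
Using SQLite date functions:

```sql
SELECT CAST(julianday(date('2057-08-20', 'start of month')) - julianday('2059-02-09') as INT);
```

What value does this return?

-557

`start of month` rewinds 2057-08-20 to 2057-08-01.
30 days remain in August 2057 after the 1st (31 − 1).
Full months from September 2057 through January 2059 contribute their day counts.
Then 9 days into February 2059.
Total: 30 + 30 + 31 + 30 + 31 + 31 + 28 + 31 + 30 + 31 + 30 + 31 + 31 + 30 + 31 + 30 + 31 + 31 + 9 = 557.
The subtraction is earlier − later, so the result is −557 → -557.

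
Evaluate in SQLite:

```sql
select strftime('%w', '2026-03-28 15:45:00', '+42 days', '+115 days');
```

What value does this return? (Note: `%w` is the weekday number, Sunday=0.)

First apply '+42 days', '+115 days': 2026-03-28 15:45:00 → 2026-09-01 15:45:00.
2026-09-01 is a Tuesday; with Sunday=0 that is 2.

2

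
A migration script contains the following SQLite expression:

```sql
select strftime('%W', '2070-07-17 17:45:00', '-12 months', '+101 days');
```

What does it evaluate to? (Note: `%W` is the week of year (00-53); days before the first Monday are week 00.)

First apply '-12 months', '+101 days': 2070-07-17 17:45:00 → 2069-10-26 17:45:00.
2069-10-26 is a Saturday. SQLite's %W counts Mondays since the year started; the result is 42.

42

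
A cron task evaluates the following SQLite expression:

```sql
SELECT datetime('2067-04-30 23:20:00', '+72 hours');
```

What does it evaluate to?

+72 hours from 2067-04-30 23:20:00 is 2067-05-03 23:20:00 (crosses midnight).

2067-05-03 23:20:00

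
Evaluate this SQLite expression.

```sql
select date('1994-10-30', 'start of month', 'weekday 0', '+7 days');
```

1994-10-09

`start of month` rewinds 1994-10-30 to 1994-10-01.
`weekday 0` advances to the next Sunday; 1994-10-01 is a Saturday, so it moves forward to 1994-10-02.
Advancing 7 more days within October lands on 1994-10-09.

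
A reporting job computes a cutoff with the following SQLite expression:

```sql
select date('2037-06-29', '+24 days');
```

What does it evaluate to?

June 2037 has 30 days; 1 remain after the 29th, so 2 days reach 2037-07-01.
Advancing 22 more days within July lands on 2037-07-23.

2037-07-23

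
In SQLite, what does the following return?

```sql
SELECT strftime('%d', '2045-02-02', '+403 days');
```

First apply '+403 days': 2045-02-02 → 2046-03-12.
`%d` extracts the 2-digit day of month: 12.

12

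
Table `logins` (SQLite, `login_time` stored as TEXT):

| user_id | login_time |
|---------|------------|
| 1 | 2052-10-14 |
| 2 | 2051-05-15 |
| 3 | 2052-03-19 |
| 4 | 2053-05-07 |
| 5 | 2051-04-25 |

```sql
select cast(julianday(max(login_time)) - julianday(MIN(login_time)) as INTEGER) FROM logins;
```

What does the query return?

743

MIN = 2051-04-25, MAX = 2053-05-07.
5 days remain in April 2051 after the 25th (30 − 25).
Full months from May 2051 through April 2053 contribute their day counts.
Then 7 days into May 2053.
Total: 5 + 31 + 30 + 31 + 31 + 30 + 31 + 30 + 31 + 31 + 29 + 31 + 30 + 31 + 30 + 31 + 31 + 30 + 31 + 30 + 31 + 31 + 28 + 31 + 30 + 7 = 743.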